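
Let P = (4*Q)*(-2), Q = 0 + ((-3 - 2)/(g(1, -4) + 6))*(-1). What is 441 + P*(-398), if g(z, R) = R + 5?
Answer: 19007/7 ≈ 2715.3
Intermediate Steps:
g(z, R) = 5 + R
Q = 5/7 (Q = 0 + ((-3 - 2)/((5 - 4) + 6))*(-1) = 0 - 5/(1 + 6)*(-1) = 0 - 5/7*(-1) = 0 + 5/7 = 5/7 ≈ 0.71429)
P = -40/7 (P = (4*(5/7))*(-2) = (20/7)*(-2) = -40/7 ≈ -5.7143)
441 + P*(-398) = 441 - 40/7*(-398) = 441 + 15920/7 = 19007/7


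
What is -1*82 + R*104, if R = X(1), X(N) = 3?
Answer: 230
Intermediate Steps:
R = 3
-1*82 + R*104 = -1*82 + 3*104 = -82 + 312 = 230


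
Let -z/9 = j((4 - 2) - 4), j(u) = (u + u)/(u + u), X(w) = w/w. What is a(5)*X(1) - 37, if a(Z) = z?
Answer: -46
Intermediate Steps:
X(w) = 1
j(u) = 1 (j(u) = (2*u)/((2*u)) = (2*u)*(1/(2*u)) = 1)
z = -9 (z = -9*1 = -9)
a(Z) = -9
a(5)*X(1) - 37 = -9*1 - 37 = -9 - 37 = -46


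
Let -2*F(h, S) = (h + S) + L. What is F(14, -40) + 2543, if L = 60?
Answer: 2526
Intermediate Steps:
F(h, S) = -30 - S/2 - h/2 (F(h, S) = -((h + S) + 60)/2 = -((S + h) + 60)/2 = -(60 + S + h)/2 = -30 - S/2 - h/2)
F(14, -40) + 2543 = (-30 - 1/2*(-40) - 1/2*14) + 2543 = (-30 + 20 - 7) + 2543 = -17 + 2543 = 2526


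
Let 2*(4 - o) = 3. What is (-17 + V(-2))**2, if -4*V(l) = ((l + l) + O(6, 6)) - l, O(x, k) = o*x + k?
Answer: 7569/16 ≈ 473.06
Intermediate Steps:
o = 5/2 (o = 4 - 1/2*3 = 4 - 3/2 = 5/2 ≈ 2.5000)
O(x, k) = k + 5*x/2 (O(x, k) = 5*x/2 + k = k + 5*x/2)
V(l) = -21/4 - l/4 (V(l) = -(((l + l) + (6 + (5/2)*6)) - l)/4 = -((2*l + (6 + 15)) - l)/4 = -((2*l + 21) - l)/4 = -((21 + 2*l) - l)/4 = -(21 + l)/4 = -21/4 - l/4)
(-17 + V(-2))**2 = (-17 + (-21/4 - 1/4*(-2)))**2 = (-17 + (-21/4 + 1/2))**2 = (-17 - 19/4)**2 = (-87/4)**2 = 7569/16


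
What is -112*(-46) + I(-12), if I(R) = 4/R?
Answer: 15455/3 ≈ 5151.7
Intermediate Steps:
-112*(-46) + I(-12) = -112*(-46) + 4/(-12) = 5152 + 4*(-1/12) = 5152 - ⅓ = 15455/3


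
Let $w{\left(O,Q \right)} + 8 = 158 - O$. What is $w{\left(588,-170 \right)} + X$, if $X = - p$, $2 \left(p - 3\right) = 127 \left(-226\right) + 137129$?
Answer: $- \frac{109309}{2} \approx -54655.0$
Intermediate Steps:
$w{\left(O,Q \right)} = 150 - O$ ($w{\left(O,Q \right)} = -8 - \left(-158 + O\right) = 150 - O$)
$p = \frac{108433}{2}$ ($p = 3 + \frac{127 \left(-226\right) + 137129}{2} = 3 + \frac{-28702 + 137129}{2} = 3 + \frac{1}{2} \cdot 108427 = 3 + \frac{108427}{2} = \frac{108433}{2} \approx 54217.0$)
$X = - \frac{108433}{2}$ ($X = \left(-1\right) \frac{108433}{2} = - \frac{108433}{2} \approx -54217.0$)
$w{\left(588,-170 \right)} + X = \left(150 - 588\right) - \frac{108433}{2} = -438 - \frac{108433}{2} = - \frac{109309}{2}$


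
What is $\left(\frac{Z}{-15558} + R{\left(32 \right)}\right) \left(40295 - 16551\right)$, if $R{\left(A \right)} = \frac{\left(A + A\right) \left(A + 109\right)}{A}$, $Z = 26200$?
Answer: $\frac{51775644032}{7779} \approx 6.6558 \cdot 10^{6}$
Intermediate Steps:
$R{\left(A \right)} = 218 + 2 A$ ($R{\left(A \right)} = \frac{2 A \left(109 + A\right)}{A} = 218 + 2 A$)
$\left(\frac{Z}{-15558} + R{\left(32 \right)}\right) \left(40295 - 16551\right) = \left(\frac{26200}{-15558} + \left(218 + 2 \cdot 32\right)\right) \left(40295 - 16551\right) = \left(26200 \left(- \frac{1}{15558}\right) + \left(218 + 64\right)\right) 23744 = \left(- \frac{13100}{7779} + 282\right) 23744 = \frac{2180578}{7779} \cdot 23744 = \frac{51775644032}{7779}$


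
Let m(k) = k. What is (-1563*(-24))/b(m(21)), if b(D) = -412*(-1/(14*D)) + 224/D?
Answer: 2757132/887 ≈ 3108.4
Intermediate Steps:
b(D) = 1774/(7*D) (b(D) = -(-206)/(7*D) + 224/D = 206/(7*D) + 224/D = 1774/(7*D))
(-1563*(-24))/b(m(21)) = (-1563*(-24))/(((1774/7)/21)) = 37512/(((1774/7)*(1/21))) = 37512/(1774/147) = 37512*(147/1774) = 2757132/887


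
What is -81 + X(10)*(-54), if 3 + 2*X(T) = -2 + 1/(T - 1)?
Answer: 51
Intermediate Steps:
X(T) = -5/2 + 1/(2*(-1 + T)) (X(T) = -3/2 + (-2 + 1/(T - 1))/2 = -3/2 + (-2 + 1/(-1 + T))/2 = -3/2 + (-1 + 1/(2*(-1 + T))) = -5/2 + 1/(2*(-1 + T)))
-81 + X(10)*(-54) = -81 + ((6 - 5*10)/(2*(-1 + 10)))*(-54) = -81 + ((1/2)*(6 - 50)/9)*(-54) = -81 + ((1/2)*(1/9)*(-44))*(-54) = -81 - 22/9*(-54) = -81 + 132 = 51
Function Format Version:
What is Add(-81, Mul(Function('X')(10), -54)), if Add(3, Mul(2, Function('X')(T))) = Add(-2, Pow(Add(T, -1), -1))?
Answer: 51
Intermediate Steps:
Function('X')(T) = Add(Rational(-5, 2), Mul(Rational(1, 2), Pow(Add(-1, T), -1))) (Function('X')(T) = Add(Rational(-3, 2), Mul(Rational(1, 2), Add(-2, Pow(Add(T, -1), -1)))) = Add(Rational(-3, 2), Mul(Rational(1, 2), Add(-2, Pow(Add(-1, T), -1)))) = Add(Rational(-3, 2), Add(-1, Mul(Rational(1, 2), Pow(Add(-1, T), -1)))) = Add(Rational(-5, 2), Mul(Rational(1, 2), Pow(Add(-1, T), -1))))
Add(-81, Mul(Function('X')(10), -54)) = Add(-81, Mul(Mul(Rational(1, 2), Pow(Add(-1, 10), -1), Add(6, Mul(-5, 10))), -54)) = Add(-81, Mul(Mul(Rational(1, 2), Pow(9, -1), Add(6, -50)), -54)) = Add(-81, Mul(Mul(Rational(1, 2), Rational(1, 9), -44), -54)) = Add(-81, Mul(Rational(-22, 9), -54)) = Add(-81, 132) = 51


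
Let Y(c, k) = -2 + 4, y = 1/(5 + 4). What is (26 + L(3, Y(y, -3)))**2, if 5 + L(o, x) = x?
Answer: 529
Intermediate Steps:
y = 1/9 ≈ 0.11111
Y(c, k) = 2
L(o, x) = -5 + x
(26 + L(3, Y(y, -3)))**2 = (26 + (-5 + 2))**2 = (26 - 3)**2 = 23**2 = 529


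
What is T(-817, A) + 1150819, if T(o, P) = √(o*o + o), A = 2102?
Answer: 1150819 + 4*√41667 ≈ 1.1516e+6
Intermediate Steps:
T(o, P) = √(o + o²) (T(o, P) = √(o² + o) = √(o + o²))
T(-817, A) + 1150819 = √(-817*(1 - 817)) + 1150819 = √(-817*(-816)) + 1150819 = √666672 + 1150819 = 4*√41667 + 1150819 = 1150819 + 4*√41667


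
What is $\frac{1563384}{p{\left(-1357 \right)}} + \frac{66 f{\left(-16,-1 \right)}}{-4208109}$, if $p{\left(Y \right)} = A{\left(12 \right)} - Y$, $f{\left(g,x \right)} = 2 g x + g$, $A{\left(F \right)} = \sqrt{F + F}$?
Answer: $\frac{2975850722192264}{2582972371775} - \frac{3126768 \sqrt{6}}{1841425} \approx 1147.9$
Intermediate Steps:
$A{\left(F \right)} = \sqrt{2} \sqrt{F}$ ($A{\left(F \right)} = \sqrt{2 F} = \sqrt{2} \sqrt{F}$)
$f{\left(g,x \right)} = g + 2 g x$ ($f{\left(g,x \right)} = 2 g x + g = g + 2 g x$)
$p{\left(Y \right)} = - Y + 2 \sqrt{6}$ ($p{\left(Y \right)} = \sqrt{2} \sqrt{12} - Y = \sqrt{2} \cdot 2 \sqrt{3} - Y = 2 \sqrt{6} - Y = - Y + 2 \sqrt{6}$)
$\frac{1563384}{p{\left(-1357 \right)}} + \frac{66 f{\left(-16,-1 \right)}}{-4208109} = \frac{1563384}{\left(-1\right) \left(-1357\right) + 2 \sqrt{6}} + \frac{66 \left(- 16 \left(1 + 2 \left(-1\right)\right)\right)}{-4208109} = \frac{1563384}{1357 + 2 \sqrt{6}} + 66 \left(- 16 \left(1 - 2\right)\right) \left(- \frac{1}{4208109}\right) = \frac{1563384}{1357 + 2 \sqrt{6}} + 66 \left(\left(-16\right) \left(-1\right)\right) \left(- \frac{1}{4208109}\right) = \frac{1563384}{1357 + 2 \sqrt{6}} + 66 \cdot 16 \left(- \frac{1}{4208109}\right) = \frac{1563384}{1357 + 2 \sqrt{6}} + 1056 \left(- \frac{1}{4208109}\right) = \frac{1563384}{1357 + 2 \sqrt{6}} - \frac{352}{1402703} = - \frac{352}{1402703} + \frac{1563384}{1357 + 2 \sqrt{6}}$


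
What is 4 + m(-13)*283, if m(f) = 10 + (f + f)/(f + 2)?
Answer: 38532/11 ≈ 3502.9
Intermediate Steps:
m(f) = 10 + 2*f/(2 + f) (m(f) = 10 + (2*f)/(2 + f) = 10 + 2*f/(2 + f))
4 + m(-13)*283 = 4 + (4*(5 + 3*(-13))/(2 - 13))*283 = 4 + (4*(5 - 39)/(-11))*283 = 4 + (4*(-1/11)*(-34))*283 = 4 + (136/11)*283 = 4 + 38488/11 = 38532/11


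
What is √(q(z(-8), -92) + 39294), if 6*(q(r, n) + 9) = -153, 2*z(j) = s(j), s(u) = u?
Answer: √157038/2 ≈ 198.14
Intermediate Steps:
z(j) = j/2
q(r, n) = -69/2 (q(r, n) = -9 + (⅙)*(-153) = -9 - 51/2 = -69/2)
√(q(z(-8), -92) + 39294) = √(-69/2 + 39294) = √(78519/2) = √157038/2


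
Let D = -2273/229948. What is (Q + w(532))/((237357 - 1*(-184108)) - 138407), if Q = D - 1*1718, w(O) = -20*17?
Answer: -473235257/65088620984 ≈ -0.0072706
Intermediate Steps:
D = -2273/229948 (D = -2273*1/229948 = -2273/229948 ≈ -0.0098848)
w(O) = -340
Q = -395052937/229948 (Q = -2273/229948 - 1*1718 = -2273/229948 - 1718 = -395052937/229948 ≈ -1718.0)
(Q + w(532))/((237357 - 1*(-184108)) - 138407) = (-395052937/229948 - 340)/((237357 - 1*(-184108)) - 138407) = -473235257/(229948*((237357 + 184108) - 138407)) = -473235257/(229948*(421465 - 138407)) = -473235257/229948/283058 = -473235257/229948*1/283058 = -473235257/65088620984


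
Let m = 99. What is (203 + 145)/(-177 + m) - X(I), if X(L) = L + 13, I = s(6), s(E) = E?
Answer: -305/13 ≈ -23.462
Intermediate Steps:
I = 6
X(L) = 13 + L
(203 + 145)/(-177 + m) - X(I) = (203 + 145)/(-177 + 99) - (13 + 6) = 348/(-78) - 1*19 = 348*(-1/78) - 19 = -58/13 - 19 = -305/13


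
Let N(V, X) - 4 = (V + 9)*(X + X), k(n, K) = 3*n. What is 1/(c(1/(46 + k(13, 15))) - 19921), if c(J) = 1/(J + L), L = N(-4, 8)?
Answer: -7141/142255776 ≈ -5.0198e-5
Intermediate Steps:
N(V, X) = 4 + 2*X*(9 + V) (N(V, X) = 4 + (V + 9)*(X + X) = 4 + (9 + V)*(2*X) = 4 + 2*X*(9 + V))
L = 84 (L = 4 + 18*8 + 2*(-4)*8 = 4 + 144 - 64 = 84)
c(J) = 1/(84 + J) (c(J) = 1/(J + 84) = 1/(84 + J))
1/(c(1/(46 + k(13, 15))) - 19921) = 1/(1/(84 + 1/(46 + 3*13)) - 19921) = 1/(1/(84 + 1/(46 + 39)) - 19921) = 1/(1/(84 + 1/85) - 19921) = 1/(1/(7141/85) - 19921) = 1/(85/7141 - 19921) = 1/(-142255776/7141) = -7141/142255776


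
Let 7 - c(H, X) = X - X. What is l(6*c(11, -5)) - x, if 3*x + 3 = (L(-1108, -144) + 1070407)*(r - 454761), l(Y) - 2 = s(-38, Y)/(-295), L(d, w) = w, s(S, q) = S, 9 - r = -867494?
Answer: -130314034885301/885 ≈ -1.4725e+11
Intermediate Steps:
c(H, X) = 7 (c(H, X) = 7 - (X - X) = 7 - 1*0 = 7 + 0 = 7)
r = 867503 (r = 9 - 1*(-867494) = 9 + 867494 = 867503)
l(Y) = 628/295 (l(Y) = 2 - 38/(-295) = 2 - 38*(-1/295) = 2 + 38/295 = 628/295)
x = 441742491143/3 (x = -1 + ((-144 + 1070407)*(867503 - 454761))/3 = -1 + (1070263*412742)/3 = -1 + (⅓)*441742491146 = -1 + 441742491146/3 = 441742491143/3 ≈ 1.4725e+11)
l(6*c(11, -5)) - x = 628/295 - 1*441742491143/3 = 628/295 - 441742491143/3 = -130314034885301/885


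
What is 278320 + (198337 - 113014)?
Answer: 363643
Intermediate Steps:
278320 + (198337 - 113014) = 278320 + 85323 = 363643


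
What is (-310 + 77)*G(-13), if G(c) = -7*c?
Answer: -21203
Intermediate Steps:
(-310 + 77)*G(-13) = (-310 + 77)*(-7*(-13)) = -233*91 = -21203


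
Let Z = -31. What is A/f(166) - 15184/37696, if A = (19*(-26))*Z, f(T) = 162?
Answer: 17963023/190836 ≈ 94.128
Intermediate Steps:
A = 15314 (A = (19*(-26))*(-31) = -494*(-31) = 15314)
A/f(166) - 15184/37696 = 15314/162 - 15184/37696 = 15314*(1/162) - 15184*1/37696 = 7657/81 - 949/2356 = 17963023/190836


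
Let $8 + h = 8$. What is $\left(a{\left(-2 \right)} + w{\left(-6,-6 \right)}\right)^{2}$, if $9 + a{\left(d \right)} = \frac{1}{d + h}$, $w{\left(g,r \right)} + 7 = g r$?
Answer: $\frac{1521}{4} \approx 380.25$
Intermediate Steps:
$h = 0$ ($h = -8 + 8 = 0$)
$w{\left(g,r \right)} = -7 + g r$
$a{\left(d \right)} = -9 + \frac{1}{d}$ ($a{\left(d \right)} = -9 + \frac{1}{d + 0} = -9 + \frac{1}{d}$)
$\left(a{\left(-2 \right)} + w{\left(-6,-6 \right)}\right)^{2} = \left(\left(-9 + \frac{1}{-2}\right) - -29\right)^{2} = \left(\left(-9 - \frac{1}{2}\right) + \left(-7 + 36\right)\right)^{2} = \left(- \frac{19}{2} + 29\right)^{2} = \left(\frac{39}{2}\right)^{2} = \frac{1521}{4}$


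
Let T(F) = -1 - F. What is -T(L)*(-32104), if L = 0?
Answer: -32104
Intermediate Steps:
-T(L)*(-32104) = -(-1 - 1*0)*(-32104) = -(-1 + 0)*(-32104) = -(-1)*(-32104) = -1*32104 = -32104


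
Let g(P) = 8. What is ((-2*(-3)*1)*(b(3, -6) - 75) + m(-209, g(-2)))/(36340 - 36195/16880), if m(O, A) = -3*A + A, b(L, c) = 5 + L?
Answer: -1411168/122676601 ≈ -0.011503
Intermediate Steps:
m(O, A) = -2*A
((-2*(-3)*1)*(b(3, -6) - 75) + m(-209, g(-2)))/(36340 - 36195/16880) = ((-2*(-3)*1)*((5 + 3) - 75) - 2*8)/(36340 - 36195/16880) = ((6*1)*(8 - 75) - 16)/(36340 - 36195*1/16880) = (6*(-67) - 16)/(36340 - 7239/3376) = (-402 - 16)/(122676601/3376) = -418*3376/122676601 = -1411168/122676601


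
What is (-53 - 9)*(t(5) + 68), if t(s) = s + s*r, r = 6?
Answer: -6386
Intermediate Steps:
t(s) = 7*s (t(s) = s + s*6 = s + 6*s = 7*s)
(-53 - 9)*(t(5) + 68) = (-53 - 9)*(7*5 + 68) = -62*(35 + 68) = -62*103 = -6386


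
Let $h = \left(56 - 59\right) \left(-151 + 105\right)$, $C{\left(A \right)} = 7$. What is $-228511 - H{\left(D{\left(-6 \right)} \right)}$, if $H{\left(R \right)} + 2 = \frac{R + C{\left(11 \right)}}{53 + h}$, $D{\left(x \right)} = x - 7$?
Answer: $- \frac{43645213}{191} \approx -2.2851 \cdot 10^{5}$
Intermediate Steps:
$D{\left(x \right)} = -7 + x$ ($D{\left(x \right)} = x - 7 = -7 + x$)
$h = 138$ ($h = \left(-3\right) \left(-46\right) = 138$)
$H{\left(R \right)} = - \frac{375}{191} + \frac{R}{191}$ ($H{\left(R \right)} = -2 + \frac{R + 7}{53 + 138} = -2 + \frac{7 + R}{191} = -2 + \left(7 + R\right) \frac{1}{191} = -2 + \left(\frac{7}{191} + \frac{R}{191}\right) = - \frac{375}{191} + \frac{R}{191}$)
$-228511 - H{\left(D{\left(-6 \right)} \right)} = -228511 - \left(- \frac{375}{191} + \frac{-7 - 6}{191}\right) = -228511 - \left(- \frac{375}{191} + \frac{1}{191} \left(-13\right)\right) = -228511 - \left(- \frac{375}{191} - \frac{13}{191}\right) = -228511 - - \frac{388}{191} = -228511 + \frac{388}{191} = - \frac{43645213}{191}$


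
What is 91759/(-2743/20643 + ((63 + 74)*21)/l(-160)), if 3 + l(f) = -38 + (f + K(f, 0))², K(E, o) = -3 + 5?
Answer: -47208673985151/8973878 ≈ -5.2607e+6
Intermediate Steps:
K(E, o) = 2
l(f) = -41 + (2 + f)² (l(f) = -3 + (-38 + (f + 2)²) = -3 + (-38 + (2 + f)²) = -41 + (2 + f)²)
91759/(-2743/20643 + ((63 + 74)*21)/l(-160)) = 91759/(-2743/20643 + ((63 + 74)*21)/(-41 + (2 - 160)²)) = 91759/(-2743*1/20643 + (137*21)/(-41 + (-158)²)) = 91759/(-2743/20643 + 2877/(-41 + 24964)) = 91759/(-2743/20643 + 2877/24923) = 91759/(-8973878/514485489) = 91759*(-514485489/8973878) = -47208673985151/8973878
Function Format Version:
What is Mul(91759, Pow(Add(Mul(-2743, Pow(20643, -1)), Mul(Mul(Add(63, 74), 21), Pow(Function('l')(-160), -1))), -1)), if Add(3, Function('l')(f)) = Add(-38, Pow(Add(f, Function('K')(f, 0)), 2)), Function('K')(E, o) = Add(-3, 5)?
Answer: Rational(-47208673985151, 8973878) ≈ -5.2607e+6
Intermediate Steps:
Function('K')(E, o) = 2
Function('l')(f) = Add(-41, Pow(Add(2, f), 2)) (Function('l')(f) = Add(-3, Add(-38, Pow(Add(f, 2), 2))) = Add(-3, Add(-38, Pow(Add(2, f), 2))) = Add(-41, Pow(Add(2, f), 2)))
Mul(91759, Pow(Add(Mul(-2743, Pow(20643, -1)), Mul(Mul(Add(63, 74), 21), Pow(Function('l')(-160), -1))), -1)) = Mul(91759, Pow(Add(Mul(-2743, Pow(20643, -1)), Mul(Mul(Add(63, 74), 21), Pow(Add(-41, Pow(Add(2, -160), 2)), -1))), -1)) = Mul(91759, Pow(Add(Mul(-2743, Rational(1, 20643)), Mul(Mul(137, 21), Pow(Add(-41, Pow(-158, 2)), -1))), -1)) = Mul(91759, Pow(Add(Rational(-2743, 20643), Mul(2877, Pow(Add(-41, 24964), -1))), -1)) = Mul(91759, Pow(Add(Rational(-2743, 20643), Mul(2877, Pow(24923, -1))), -1)) = Mul(91759, Pow(Add(Rational(-2743, 20643), Mul(2877, Rational(1, 24923))), -1)) = Mul(91759, Pow(Add(Rational(-2743, 20643), Rational(2877, 24923)), -1)) = Mul(91759, Pow(Rational(-8973878, 514485489), -1)) = Mul(91759, Rational(-514485489, 8973878)) = Rational(-47208673985151, 8973878)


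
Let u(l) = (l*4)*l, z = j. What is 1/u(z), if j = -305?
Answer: 1/372100 ≈ 2.6874e-6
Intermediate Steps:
z = -305
u(l) = 4*l² (u(l) = (4*l)*l = 4*l²)
1/u(z) = 1/(4*(-305)²) = 1/(4*93025) = 1/372100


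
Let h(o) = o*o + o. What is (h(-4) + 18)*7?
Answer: 210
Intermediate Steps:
h(o) = o + o² (h(o) = o² + o = o + o²)
(h(-4) + 18)*7 = (-4*(1 - 4) + 18)*7 = (-4*(-3) + 18)*7 = (12 + 18)*7 = 30*7 = 210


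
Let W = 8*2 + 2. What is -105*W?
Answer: -1890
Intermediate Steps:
W = 18 (W = 16 + 2 = 18)
-105*W = -105*18 = -1890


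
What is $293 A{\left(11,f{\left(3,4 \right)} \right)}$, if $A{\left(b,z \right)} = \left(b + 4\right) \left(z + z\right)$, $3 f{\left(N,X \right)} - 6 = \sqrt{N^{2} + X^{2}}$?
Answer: $32230$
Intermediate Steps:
$f{\left(N,X \right)} = 2 + \frac{\sqrt{N^{2} + X^{2}}}{3}$
$A{\left(b,z \right)} = 2 z \left(4 + b\right)$ ($A{\left(b,z \right)} = \left(4 + b\right) 2 z = 2 z \left(4 + b\right)$)
$293 A{\left(11,f{\left(3,4 \right)} \right)} = 293 \cdot 2 \left(2 + \frac{\sqrt{3^{2} + 4^{2}}}{3}\right) \left(4 + 11\right) = 293 \cdot 2 \left(2 + \frac{\sqrt{9 + 16}}{3}\right) 15 = 293 \cdot 2 \left(2 + \frac{\sqrt{25}}{3}\right) 15 = 293 \cdot 2 \left(2 + \frac{1}{3} \cdot 5\right) 15 = 293 \cdot 2 \left(2 + \frac{5}{3}\right) 15 = 293 \cdot 2 \cdot \frac{11}{3} \cdot 15 = 293 \cdot 110 = 32230$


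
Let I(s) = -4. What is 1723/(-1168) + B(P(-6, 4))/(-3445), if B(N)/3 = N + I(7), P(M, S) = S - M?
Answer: -5956759/4023760 ≈ -1.4804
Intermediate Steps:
B(N) = -12 + 3*N (B(N) = 3*(N - 4) = 3*(-4 + N) = -12 + 3*N)
1723/(-1168) + B(P(-6, 4))/(-3445) = 1723/(-1168) + (-12 + 3*(4 - 1*(-6)))/(-3445) = 1723*(-1/1168) + (-12 + 3*(4 + 6))*(-1/3445) = -1723/1168 + (-12 + 3*10)*(-1/3445) = -1723/1168 + (-12 + 30)*(-1/3445) = -1723/1168 + 18*(-1/3445) = -1723/1168 - 18/3445 = -5956759/4023760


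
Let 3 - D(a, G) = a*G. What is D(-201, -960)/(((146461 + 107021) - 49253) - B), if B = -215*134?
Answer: -192957/233039 ≈ -0.82800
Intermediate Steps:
B = -28810
D(a, G) = 3 - G*a (D(a, G) = 3 - a*G = 3 - G*a)
D(-201, -960)/(((146461 + 107021) - 49253) - B) = (3 - 1*(-960)*(-201))/(((146461 + 107021) - 49253) - 1*(-28810)) = (3 - 192960)/((253482 - 49253) + 28810) = -192957/(204229 + 28810) = -192957/233039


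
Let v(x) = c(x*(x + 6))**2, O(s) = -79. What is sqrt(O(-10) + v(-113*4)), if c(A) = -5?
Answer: 3*I*sqrt(6) ≈ 7.3485*I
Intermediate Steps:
v(x) = 25 (v(x) = (-5)**2 = 25)
sqrt(O(-10) + v(-113*4)) = sqrt(-79 + 25) = sqrt(-54) = 3*I*sqrt(6)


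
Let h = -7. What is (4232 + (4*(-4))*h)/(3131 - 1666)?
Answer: 4344/1465 ≈ 2.9652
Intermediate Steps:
(4232 + (4*(-4))*h)/(3131 - 1666) = (4232 + (4*(-4))*(-7))/(3131 - 1666) = (4232 - 16*(-7))/1465 = (4232 + 112)*(1/1465) = 4344*(1/1465) = 4344/1465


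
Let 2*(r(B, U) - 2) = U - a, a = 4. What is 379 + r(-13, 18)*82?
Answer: 1117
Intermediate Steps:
r(B, U) = U/2 (r(B, U) = 2 + (U - 1*4)/2 = 2 + (U - 4)/2 = 2 + (-4 + U)/2 = 2 + (-2 + U/2) = U/2)
379 + r(-13, 18)*82 = 379 + ((1/2)*18)*82 = 379 + 9*82 = 379 + 738 = 1117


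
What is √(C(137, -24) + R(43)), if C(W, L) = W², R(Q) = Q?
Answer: 2*√4703 ≈ 137.16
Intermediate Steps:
√(C(137, -24) + R(43)) = √(137² + 43) = √(18769 + 43) = √18812 = 2*√4703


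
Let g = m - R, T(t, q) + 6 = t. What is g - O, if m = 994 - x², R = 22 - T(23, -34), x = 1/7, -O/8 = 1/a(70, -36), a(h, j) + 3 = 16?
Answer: 630372/637 ≈ 989.59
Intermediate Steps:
a(h, j) = 13 (a(h, j) = -3 + 16 = 13)
O = -8/13 ≈ -0.61539
x = ⅐ ≈ 0.14286
T(t, q) = -6 + t
R = 5 (R = 22 - (-6 + 23) = 22 - 1*17 = 22 - 17 = 5)
m = 48705/49 (m = 994 - (⅐)² = 994 - 1*1/49 = 994 - 1/49 = 48705/49 ≈ 993.98)
g = 48460/49 (g = 48705/49 - 1*5 = 48705/49 - 5 = 48460/49 ≈ 988.98)
g - O = 48460/49 - 1*(-8/13) = 48460/49 + 8/13 = 630372/637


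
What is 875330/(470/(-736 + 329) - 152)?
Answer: -178129655/31167 ≈ -5715.3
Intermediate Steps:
875330/(470/(-736 + 329) - 152) = 875330/(470/(-407) - 152) = 875330/(-1/407*470 - 152) = 875330/(-470/407 - 152) = 875330/(-62334/407) = 875330*(-407/62334) = -178129655/31167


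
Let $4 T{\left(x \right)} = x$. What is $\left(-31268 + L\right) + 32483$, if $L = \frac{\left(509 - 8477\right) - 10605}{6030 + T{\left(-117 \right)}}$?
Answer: $\frac{9696451}{8001} \approx 1211.9$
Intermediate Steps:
$T{\left(x \right)} = \frac{x}{4}$
$L = - \frac{24764}{8001}$ ($L = \frac{\left(509 - 8477\right) - 10605}{6030 + \frac{1}{4} \left(-117\right)} = \frac{-7968 - 10605}{6030 - \frac{117}{4}} = - \frac{18573}{\frac{24003}{4}} = \left(-18573\right) \frac{4}{24003} = - \frac{24764}{8001} \approx -3.0951$)
$\left(-31268 + L\right) + 32483 = \left(-31268 - \frac{24764}{8001}\right) + 32483 = - \frac{250200032}{8001} + 32483 = \frac{9696451}{8001}$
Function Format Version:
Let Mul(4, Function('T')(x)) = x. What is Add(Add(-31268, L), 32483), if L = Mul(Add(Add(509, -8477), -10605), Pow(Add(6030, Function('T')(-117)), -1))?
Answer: Rational(9696451, 8001) ≈ 1211.9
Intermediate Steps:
Function('T')(x) = Mul(Rational(1, 4), x)
L = Rational(-24764, 8001) (L = Mul(Add(Add(509, -8477), -10605), Pow(Add(6030, Mul(Rational(1, 4), -117)), -1)) = Mul(Add(-7968, -10605), Pow(Add(6030, Rational(-117, 4)), -1)) = Mul(-18573, Pow(Rational(24003, 4), -1)) = Mul(-18573, Rational(4, 24003)) = Rational(-24764, 8001) ≈ -3.0951)
Add(Add(-31268, L), 32483) = Add(Add(-31268, Rational(-24764, 8001)), 32483) = Add(Rational(-250200032, 8001), 32483) = Rational(9696451, 8001)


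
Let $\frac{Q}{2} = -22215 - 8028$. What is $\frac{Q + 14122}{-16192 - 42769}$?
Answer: $\frac{46364}{58961} \approx 0.78635$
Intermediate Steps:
$Q = -60486$ ($Q = 2 \left(-22215 - 8028\right) = 2 \left(-30243\right) = -60486$)
$\frac{Q + 14122}{-16192 - 42769} = \frac{-60486 + 14122}{-16192 - 42769} = - \frac{46364}{-58961} = \left(-46364\right) \left(- \frac{1}{58961}\right) = \frac{46364}{58961}$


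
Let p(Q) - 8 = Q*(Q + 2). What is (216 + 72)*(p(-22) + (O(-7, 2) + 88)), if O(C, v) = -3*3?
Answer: 151776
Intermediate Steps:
O(C, v) = -9
p(Q) = 8 + Q*(2 + Q) (p(Q) = 8 + Q*(Q + 2) = 8 + Q*(2 + Q))
(216 + 72)*(p(-22) + (O(-7, 2) + 88)) = (216 + 72)*((8 + (-22)² + 2*(-22)) + (-9 + 88)) = 288*((8 + 484 - 44) + 79) = 288*(448 + 79) = 288*527 = 151776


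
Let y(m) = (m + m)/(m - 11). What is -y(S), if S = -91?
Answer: -91/51 ≈ -1.7843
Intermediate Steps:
y(m) = 2*m/(-11 + m) (y(m) = (2*m)/(-11 + m) = 2*m/(-11 + m))
-y(S) = -2*(-91)/(-11 - 91) = -2*(-91)/(-102) = -2*(-91)*(-1)/102 = -1*91/51 = -91/51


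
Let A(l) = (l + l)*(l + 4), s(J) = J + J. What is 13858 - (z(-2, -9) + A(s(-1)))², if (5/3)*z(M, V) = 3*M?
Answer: 343086/25 ≈ 13723.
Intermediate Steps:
s(J) = 2*J
z(M, V) = 9*M/5 (z(M, V) = 3*(3*M)/5 = 9*M/5)
A(l) = 2*l*(4 + l) (A(l) = (2*l)*(4 + l) = 2*l*(4 + l))
13858 - (z(-2, -9) + A(s(-1)))² = 13858 - ((9/5)*(-2) + 2*(2*(-1))*(4 + 2*(-1)))² = 13858 - (-18/5 + 2*(-2)*(4 - 2))² = 13858 - (-18/5 + 2*(-2)*2)² = 13858 - (-18/5 - 8)² = 13858 - (-58/5)² = 13858 - 1*3364/25 = 13858 - 3364/25 = 343086/25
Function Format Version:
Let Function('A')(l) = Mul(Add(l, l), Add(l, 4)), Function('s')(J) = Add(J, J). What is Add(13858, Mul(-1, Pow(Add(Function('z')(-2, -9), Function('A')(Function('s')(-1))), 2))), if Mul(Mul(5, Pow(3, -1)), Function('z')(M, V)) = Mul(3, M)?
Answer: Rational(343086, 25) ≈ 13723.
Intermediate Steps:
Function('s')(J) = Mul(2, J)
Function('z')(M, V) = Mul(Rational(9, 5), M) (Function('z')(M, V) = Mul(Rational(3, 5), Mul(3, M)) = Mul(Rational(9, 5), M))
Function('A')(l) = Mul(2, l, Add(4, l)) (Function('A')(l) = Mul(Mul(2, l), Add(4, l)) = Mul(2, l, Add(4, l)))
Add(13858, Mul(-1, Pow(Add(Function('z')(-2, -9), Function('A')(Function('s')(-1))), 2))) = Add(13858, Mul(-1, Pow(Add(Mul(Rational(9, 5), -2), Mul(2, Mul(2, -1), Add(4, Mul(2, -1)))), 2))) = Add(13858, Mul(-1, Pow(Add(Rational(-18, 5), Mul(2, -2, Add(4, -2))), 2))) = Add(13858, Mul(-1, Pow(Add(Rational(-18, 5), Mul(2, -2, 2)), 2))) = Add(13858, Mul(-1, Pow(Add(Rational(-18, 5), -8), 2))) = Add(13858, Mul(-1, Pow(Rational(-58, 5), 2))) = Add(13858, Mul(-1, Rational(3364, 25))) = Add(13858, Rational(-3364, 25)) = Rational(343086, 25)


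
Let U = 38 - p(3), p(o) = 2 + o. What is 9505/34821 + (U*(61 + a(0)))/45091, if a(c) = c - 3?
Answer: 495237349/1570113711 ≈ 0.31541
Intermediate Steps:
U = 33 (U = 38 - (2 + 3) = 38 - 1*5 = 38 - 5 = 33)
a(c) = -3 + c
9505/34821 + (U*(61 + a(0)))/45091 = 9505/34821 + (33*(61 + (-3 + 0)))/45091 = 9505*(1/34821) + (33*(61 - 3))*(1/45091) = 9505/34821 + (33*58)*(1/45091) = 9505/34821 + 1914*(1/45091) = 9505/34821 + 1914/45091 = 495237349/1570113711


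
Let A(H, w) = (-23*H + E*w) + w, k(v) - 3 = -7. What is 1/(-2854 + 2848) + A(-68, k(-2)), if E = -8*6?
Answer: 10511/6 ≈ 1751.8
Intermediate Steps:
E = -48
k(v) = -4 (k(v) = 3 - 7 = -4)
A(H, w) = -47*w - 23*H (A(H, w) = (-23*H - 48*w) + w = (-48*w - 23*H) + w = -47*w - 23*H)
1/(-2854 + 2848) + A(-68, k(-2)) = 1/(-2854 + 2848) + (-47*(-4) - 23*(-68)) = 1/(-6) + (188 + 1564) = -⅙ + 1752 = 10511/6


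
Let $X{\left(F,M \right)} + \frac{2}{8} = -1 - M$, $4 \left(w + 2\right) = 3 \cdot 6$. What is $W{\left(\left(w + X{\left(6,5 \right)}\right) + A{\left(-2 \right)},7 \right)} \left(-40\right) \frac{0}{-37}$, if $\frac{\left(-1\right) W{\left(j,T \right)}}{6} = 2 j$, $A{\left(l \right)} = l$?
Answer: $0$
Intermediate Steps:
$w = \frac{5}{2}$ ($w = -2 + \frac{3 \cdot 6}{4} = -2 + \frac{1}{4} \cdot 18 = -2 + \frac{9}{2} = \frac{5}{2} \approx 2.5$)
$X{\left(F,M \right)} = - \frac{5}{4} - M$ ($X{\left(F,M \right)} = - \frac{1}{4} - \left(1 + M\right) = - \frac{5}{4} - M$)
$W{\left(j,T \right)} = - 12 j$ ($W{\left(j,T \right)} = - 6 \cdot 2 j = - 12 j$)
$W{\left(\left(w + X{\left(6,5 \right)}\right) + A{\left(-2 \right)},7 \right)} \left(-40\right) \frac{0}{-37} = - 12 \left(\left(\frac{5}{2} - \frac{25}{4}\right) - 2\right) \left(-40\right) \frac{0}{-37} = - 12 \left(\left(\frac{5}{2} - \frac{25}{4}\right) - 2\right) \left(-40\right) 0 \left(- \frac{1}{37}\right) = - 12 \left(\left(\frac{5}{2} - \frac{25}{4}\right) - 2\right) \left(-40\right) 0 = - 12 \left(- \frac{15}{4} - 2\right) \left(-40\right) 0 = \left(-12\right) \left(- \frac{23}{4}\right) \left(-40\right) 0 = 69 \left(-40\right) 0 = \left(-2760\right) 0 = 0$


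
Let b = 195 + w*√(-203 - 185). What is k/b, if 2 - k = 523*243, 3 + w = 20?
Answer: -24781965/150157 + 4320958*I*√97/150157 ≈ -165.04 + 283.41*I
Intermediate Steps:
w = 17 (w = -3 + 20 = 17)
b = 195 + 34*I*√97 (b = 195 + 17*√(-203 - 185) = 195 + 17*√(-388) = 195 + 17*(2*I*√97) = 195 + 34*I*√97 ≈ 195.0 + 334.86*I)
k = -127087 (k = 2 - 523*243 = 2 - 1*127089 = 2 - 127089 = -127087)
k/b = -127087/(195 + 34*I*√97)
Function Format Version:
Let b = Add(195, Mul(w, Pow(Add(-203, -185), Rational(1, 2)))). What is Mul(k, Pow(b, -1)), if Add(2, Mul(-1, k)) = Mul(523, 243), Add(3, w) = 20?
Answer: Add(Rational(-24781965, 150157), Mul(Rational(4320958, 150157), I, Pow(97, Rational(1, 2)))) ≈ Add(-165.04, Mul(283.41, I))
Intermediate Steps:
w = 17 (w = Add(-3, 20) = 17)
b = Add(195, Mul(34, I, Pow(97, Rational(1, 2)))) (b = Add(195, Mul(17, Pow(Add(-203, -185), Rational(1, 2)))) = Add(195, Mul(17, Pow(-388, Rational(1, 2)))) = Add(195, Mul(17, Mul(2, I, Pow(97, Rational(1, 2))))) = Add(195, Mul(34, I, Pow(97, Rational(1, 2)))) ≈ Add(195.00, Mul(334.86, I)))
k = -127087 (k = Add(2, Mul(-1, Mul(523, 243))) = Add(2, Mul(-1, 127089)) = Add(2, -127089) = -127087)
Mul(k, Pow(b, -1)) = Mul(-127087, Pow(Add(195, Mul(34, I, Pow(97, Rational(1, 2)))), -1))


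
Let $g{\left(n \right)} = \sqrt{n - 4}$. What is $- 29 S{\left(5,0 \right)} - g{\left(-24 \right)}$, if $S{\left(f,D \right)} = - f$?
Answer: $145 - 2 i \sqrt{7} \approx 145.0 - 5.2915 i$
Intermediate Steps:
$g{\left(n \right)} = \sqrt{-4 + n}$
$- 29 S{\left(5,0 \right)} - g{\left(-24 \right)} = - 29 \left(\left(-1\right) 5\right) - \sqrt{-4 - 24} = \left(-29\right) \left(-5\right) - \sqrt{-28} = 145 - 2 i \sqrt{7}$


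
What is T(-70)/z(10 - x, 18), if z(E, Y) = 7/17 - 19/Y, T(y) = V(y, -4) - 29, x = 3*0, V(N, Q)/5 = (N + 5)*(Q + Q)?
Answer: -786726/197 ≈ -3993.5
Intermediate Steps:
V(N, Q) = 10*Q*(5 + N) (V(N, Q) = 5*((N + 5)*(Q + Q)) = 5*((5 + N)*(2*Q)) = 5*(2*Q*(5 + N)) = 10*Q*(5 + N))
x = 0
T(y) = -229 - 40*y (T(y) = 10*(-4)*(5 + y) - 29 = (-200 - 40*y) - 29 = -229 - 40*y)
z(E, Y) = 7/17 - 19/Y (z(E, Y) = 7*(1/17) - 19/Y = 7/17 - 19/Y)
T(-70)/z(10 - x, 18) = (-229 - 40*(-70))/(7/17 - 19/18) = (-229 + 2800)/(7/17 - 19*1/18) = 2571/(7/17 - 19/18) = 2571/(-197/306) = 2571*(-306/197) = -786726/197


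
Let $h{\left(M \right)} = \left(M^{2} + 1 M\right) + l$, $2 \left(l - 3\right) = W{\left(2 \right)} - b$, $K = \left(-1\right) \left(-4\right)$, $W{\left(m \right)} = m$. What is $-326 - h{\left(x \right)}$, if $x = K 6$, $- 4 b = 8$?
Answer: $-931$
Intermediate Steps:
$b = -2$ ($b = \left(- \frac{1}{4}\right) 8 = -2$)
$K = 4$
$l = 5$ ($l = 3 + \frac{2 - -2}{2} = 3 + \frac{2 + 2}{2} = 3 + \frac{1}{2} \cdot 4 = 3 + 2 = 5$)
$x = 24$ ($x = 4 \cdot 6 = 24$)
$h{\left(M \right)} = 5 + M + M^{2}$ ($h{\left(M \right)} = \left(M^{2} + 1 M\right) + 5 = \left(M^{2} + M\right) + 5 = \left(M + M^{2}\right) + 5 = 5 + M + M^{2}$)
$-326 - h{\left(x \right)} = -326 - \left(5 + 24 + 24^{2}\right) = -326 - \left(5 + 24 + 576\right) = -326 - 605 = -931$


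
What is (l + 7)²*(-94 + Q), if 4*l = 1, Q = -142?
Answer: -49619/4 ≈ -12405.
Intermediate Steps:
l = ¼ (l = (¼)*1 = ¼ ≈ 0.25000)
(l + 7)²*(-94 + Q) = (¼ + 7)²*(-94 - 142) = (29/4)²*(-236) = (841/16)*(-236) = -49619/4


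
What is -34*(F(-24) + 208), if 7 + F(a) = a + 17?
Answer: -6596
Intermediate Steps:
F(a) = 10 + a (F(a) = -7 + (a + 17) = -7 + (17 + a) = 10 + a)
-34*(F(-24) + 208) = -34*((10 - 24) + 208) = -34*(-14 + 208) = -34*194 = -6596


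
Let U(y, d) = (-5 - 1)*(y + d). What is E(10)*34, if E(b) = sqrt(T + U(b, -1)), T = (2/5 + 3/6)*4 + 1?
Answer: 34*I*sqrt(1235)/5 ≈ 238.97*I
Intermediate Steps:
U(y, d) = -6*d - 6*y (U(y, d) = -6*(d + y) = -6*d - 6*y)
T = 23/5 (T = (2*(1/5) + 3*(1/6))*4 + 1 = (2/5 + 1/2)*4 + 1 = (9/10)*4 + 1 = 18/5 + 1 = 23/5 ≈ 4.6000)
E(b) = sqrt(53/5 - 6*b) (E(b) = sqrt(23/5 + (-6*(-1) - 6*b)) = sqrt(23/5 + (6 - 6*b)) = sqrt(53/5 - 6*b))
E(10)*34 = (sqrt(265 - 150*10)/5)*34 = (sqrt(265 - 1500)/5)*34 = (sqrt(-1235)/5)*34 = ((I*sqrt(1235))/5)*34 = (I*sqrt(1235)/5)*34 = 34*I*sqrt(1235)/5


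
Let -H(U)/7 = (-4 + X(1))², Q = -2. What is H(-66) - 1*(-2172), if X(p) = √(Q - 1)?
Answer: 2081 + 56*I*√3 ≈ 2081.0 + 96.995*I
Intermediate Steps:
X(p) = I*√3 (X(p) = √(-2 - 1) = √(-3) = I*√3)
H(U) = -7*(-4 + I*√3)²
H(-66) - 1*(-2172) = (-91 + 56*I*√3) - 1*(-2172) = (-91 + 56*I*√3) + 2172 = 2081 + 56*I*√3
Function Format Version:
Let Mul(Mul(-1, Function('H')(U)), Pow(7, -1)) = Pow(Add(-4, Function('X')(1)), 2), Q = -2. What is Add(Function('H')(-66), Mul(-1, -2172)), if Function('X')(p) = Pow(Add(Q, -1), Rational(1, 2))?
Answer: Add(2081, Mul(56, I, Pow(3, Rational(1, 2)))) ≈ Add(2081.0, Mul(96.995, I))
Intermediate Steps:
Function('X')(p) = Mul(I, Pow(3, Rational(1, 2))) (Function('X')(p) = Pow(Add(-2, -1), Rational(1, 2)) = Pow(-3, Rational(1, 2)) = Mul(I, Pow(3, Rational(1, 2))))
Function('H')(U) = Mul(-7, Pow(Add(-4, Mul(I, Pow(3, Rational(1, 2)))), 2))
Add(Function('H')(-66), Mul(-1, -2172)) = Add(Add(-91, Mul(56, I, Pow(3, Rational(1, 2)))), Mul(-1, -2172)) = Add(Add(-91, Mul(56, I, Pow(3, Rational(1, 2)))), 2172) = Add(2081, Mul(56, I, Pow(3, Rational(1, 2))))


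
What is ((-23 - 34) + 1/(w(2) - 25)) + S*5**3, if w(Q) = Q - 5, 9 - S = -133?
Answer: 495403/28 ≈ 17693.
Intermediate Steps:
S = 142 (S = 9 - 1*(-133) = 9 + 133 = 142)
w(Q) = -5 + Q
((-23 - 34) + 1/(w(2) - 25)) + S*5**3 = ((-23 - 34) + 1/((-5 + 2) - 25)) + 142*5**3 = (-57 + 1/(-3 - 25)) + 142*125 = (-57 + 1/(-28)) + 17750 = (-57 - 1/28) + 17750 = -1597/28 + 17750 = 495403/28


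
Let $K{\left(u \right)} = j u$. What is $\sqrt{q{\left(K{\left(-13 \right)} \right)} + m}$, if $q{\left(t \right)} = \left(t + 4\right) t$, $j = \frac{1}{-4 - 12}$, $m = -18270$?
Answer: $\frac{7 i \sqrt{95431}}{16} \approx 135.15 i$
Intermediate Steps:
$j = - \frac{1}{16}$ ($j = \frac{1}{-16} = - \frac{1}{16} \approx -0.0625$)
$K{\left(u \right)} = - \frac{u}{16}$
$q{\left(t \right)} = t \left(4 + t\right)$ ($q{\left(t \right)} = \left(4 + t\right) t = t \left(4 + t\right)$)
$\sqrt{q{\left(K{\left(-13 \right)} \right)} + m} = \sqrt{\left(- \frac{1}{16}\right) \left(-13\right) \left(4 - - \frac{13}{16}\right) - 18270} = \sqrt{\frac{13 \left(4 + \frac{13}{16}\right)}{16} - 18270} = \sqrt{\frac{13}{16} \cdot \frac{77}{16} - 18270} = \sqrt{\frac{1001}{256} - 18270} = \sqrt{- \frac{4676119}{256}} = \frac{7 i \sqrt{95431}}{16}$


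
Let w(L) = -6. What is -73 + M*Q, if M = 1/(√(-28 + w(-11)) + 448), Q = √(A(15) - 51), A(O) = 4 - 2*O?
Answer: -73 + √2618/200738 + 224*I*√77/100369 ≈ -73.0 + 0.019584*I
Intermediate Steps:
Q = I*√77 (Q = √((4 - 2*15) - 51) = √((4 - 30) - 51) = √(-26 - 51) = √(-77) = I*√77 ≈ 8.775*I)
M = 1/(448 + I*√34) (M = 1/(√(-28 - 6) + 448) = 1/(√(-34) + 448) = 1/(I*√34 + 448) = 1/(448 + I*√34) ≈ 0.0022318 - 2.905e-5*I)
-73 + M*Q = -73 + (224/100369 - I*√34/200738)*(I*√77) = -73 + I*√77*(224/100369 - I*√34/200738)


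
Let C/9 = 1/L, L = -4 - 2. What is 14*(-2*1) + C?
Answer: -59/2 ≈ -29.500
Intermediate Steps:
L = -6
C = -3/2 (C = 9/(-6) = 9*(-1/6) = -3/2 ≈ -1.5000)
14*(-2*1) + C = 14*(-2*1) - 3/2 = 14*(-2) - 3/2 = -28 - 3/2 = -59/2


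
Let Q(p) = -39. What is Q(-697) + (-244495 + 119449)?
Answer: -125085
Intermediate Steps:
Q(-697) + (-244495 + 119449) = -39 + (-244495 + 119449) = -39 - 125046 = -125085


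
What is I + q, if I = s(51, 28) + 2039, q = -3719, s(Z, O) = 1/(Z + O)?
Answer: -132719/79 ≈ -1680.0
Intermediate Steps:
s(Z, O) = 1/(O + Z)
I = 161082/79 (I = 1/(28 + 51) + 2039 = 1/79 + 2039 = 161082/79 ≈ 2039.0)
I + q = 161082/79 - 3719 = -132719/79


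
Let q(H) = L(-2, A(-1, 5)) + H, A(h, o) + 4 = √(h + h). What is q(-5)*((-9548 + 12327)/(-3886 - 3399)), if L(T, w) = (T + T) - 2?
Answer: 30569/7285 ≈ 4.1962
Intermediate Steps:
A(h, o) = -4 + √2*√h (A(h, o) = -4 + √(h + h) = -4 + √(2*h) = -4 + √2*√h)
L(T, w) = -2 + 2*T (L(T, w) = 2*T - 2 = -2 + 2*T)
q(H) = -6 + H (q(H) = (-2 + 2*(-2)) + H = (-2 - 4) + H = -6 + H)
q(-5)*((-9548 + 12327)/(-3886 - 3399)) = (-6 - 5)*((-9548 + 12327)/(-3886 - 3399)) = -30569/(-7285) = -30569*(-1)/7285 = -11*(-2779/7285) = 30569/7285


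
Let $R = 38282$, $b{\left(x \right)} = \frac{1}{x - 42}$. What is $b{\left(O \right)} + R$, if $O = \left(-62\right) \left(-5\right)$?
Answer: $\frac{10259577}{268} \approx 38282.0$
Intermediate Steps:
$O = 310$
$b{\left(x \right)} = \frac{1}{-42 + x}$
$b{\left(O \right)} + R = \frac{1}{-42 + 310} + 38282 = \frac{1}{268} + 38282 = \frac{10259577}{268}$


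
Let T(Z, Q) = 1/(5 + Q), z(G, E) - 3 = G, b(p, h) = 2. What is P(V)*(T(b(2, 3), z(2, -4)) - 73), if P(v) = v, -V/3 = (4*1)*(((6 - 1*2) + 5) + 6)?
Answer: 13122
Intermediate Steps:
z(G, E) = 3 + G
V = -180 (V = -3*4*1*(((6 - 1*2) + 5) + 6) = -12*(((6 - 2) + 5) + 6) = -12*((4 + 5) + 6) = -12*(9 + 6) = -12*15 = -3*60 = -180)
P(V)*(T(b(2, 3), z(2, -4)) - 73) = -180*(1/(5 + (3 + 2)) - 73) = -180*(1/(5 + 5) - 73) = -180*(1/10 - 73) = -180*(⅒ - 73) = -180*(-729/10) = 13122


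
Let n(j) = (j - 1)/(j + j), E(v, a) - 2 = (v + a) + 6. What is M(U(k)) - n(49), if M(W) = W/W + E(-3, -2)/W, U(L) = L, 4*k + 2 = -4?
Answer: -73/49 ≈ -1.4898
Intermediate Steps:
k = -3/2 (k = -1/2 + (1/4)*(-4) = -1/2 - 1 = -3/2 ≈ -1.5000)
E(v, a) = 8 + a + v (E(v, a) = 2 + ((v + a) + 6) = 2 + ((a + v) + 6) = 2 + (6 + a + v) = 8 + a + v)
n(j) = (-1 + j)/(2*j) (n(j) = (-1 + j)/((2*j)) = (-1 + j)*(1/(2*j)) = (-1 + j)/(2*j))
M(W) = 1 + 3/W (M(W) = W/W + (8 - 2 - 3)/W = 1 + 3/W)
M(U(k)) - n(49) = (3 - 3/2)/(-3/2) - (-1 + 49)/(2*49) = -2/3*3/2 - 48/(2*49) = -1 - 1*24/49 = -1 - 24/49 = -73/49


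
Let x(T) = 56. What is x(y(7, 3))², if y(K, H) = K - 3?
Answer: 3136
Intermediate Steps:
y(K, H) = -3 + K
x(y(7, 3))² = 56² = 3136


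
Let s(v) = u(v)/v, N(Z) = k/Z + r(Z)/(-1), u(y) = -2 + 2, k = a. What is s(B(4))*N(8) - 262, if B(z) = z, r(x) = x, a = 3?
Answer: -262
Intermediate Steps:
k = 3
u(y) = 0
N(Z) = -Z + 3/Z (N(Z) = 3/Z + Z/(-1) = 3/Z + Z*(-1) = 3/Z - Z = -Z + 3/Z)
s(v) = 0 (s(v) = 0/v = 0)
s(B(4))*N(8) - 262 = 0*(-1*8 + 3/8) - 262 = 0*(-8 + 3*(1/8)) - 262 = 0*(-8 + 3/8) - 262 = 0*(-61/8) - 262 = 0 - 262 = -262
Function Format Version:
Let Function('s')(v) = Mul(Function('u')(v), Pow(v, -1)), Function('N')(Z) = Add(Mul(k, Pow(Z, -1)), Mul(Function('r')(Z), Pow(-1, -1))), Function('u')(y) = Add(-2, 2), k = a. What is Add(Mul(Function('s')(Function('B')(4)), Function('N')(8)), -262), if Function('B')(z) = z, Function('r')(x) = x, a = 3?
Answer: -262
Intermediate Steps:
k = 3
Function('u')(y) = 0
Function('N')(Z) = Add(Mul(-1, Z), Mul(3, Pow(Z, -1))) (Function('N')(Z) = Add(Mul(3, Pow(Z, -1)), Mul(Z, Pow(-1, -1))) = Add(Mul(3, Pow(Z, -1)), Mul(Z, -1)) = Add(Mul(3, Pow(Z, -1)), Mul(-1, Z)) = Add(Mul(-1, Z), Mul(3, Pow(Z, -1))))
Function('s')(v) = 0 (Function('s')(v) = Mul(0, Pow(v, -1)) = 0)
Add(Mul(Function('s')(Function('B')(4)), Function('N')(8)), -262) = Add(Mul(0, Add(Mul(-1, 8), Mul(3, Pow(8, -1)))), -262) = Add(Mul(0, Add(-8, Mul(3, Rational(1, 8)))), -262) = Add(Mul(0, Add(-8, Rational(3, 8))), -262) = Add(Mul(0, Rational(-61, 8)), -262) = Add(0, -262) = -262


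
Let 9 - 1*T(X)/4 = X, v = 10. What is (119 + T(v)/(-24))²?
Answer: 511225/36 ≈ 14201.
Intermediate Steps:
T(X) = 36 - 4*X
(119 + T(v)/(-24))² = (119 + (36 - 4*10)/(-24))² = (119 + (36 - 40)*(-1/24))² = (119 - 4*(-1/24))² = (119 + ⅙)² = (715/6)² = 511225/36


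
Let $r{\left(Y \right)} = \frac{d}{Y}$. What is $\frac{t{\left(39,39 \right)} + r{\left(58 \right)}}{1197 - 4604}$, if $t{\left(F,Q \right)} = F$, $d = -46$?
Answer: $- \frac{1108}{98803} \approx -0.011214$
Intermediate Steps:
$r{\left(Y \right)} = - \frac{46}{Y}$
$\frac{t{\left(39,39 \right)} + r{\left(58 \right)}}{1197 - 4604} = \frac{39 - \frac{46}{58}}{1197 - 4604} = \frac{39 - \frac{23}{29}}{-3407} = \left(39 - \frac{23}{29}\right) \left(- \frac{1}{3407}\right) = \frac{1108}{29} \left(- \frac{1}{3407}\right) = - \frac{1108}{98803}$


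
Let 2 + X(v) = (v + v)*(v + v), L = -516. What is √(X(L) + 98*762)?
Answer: √1139698 ≈ 1067.6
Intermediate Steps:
X(v) = -2 + 4*v² (X(v) = -2 + (v + v)*(v + v) = -2 + (2*v)*(2*v) = -2 + 4*v²)
√(X(L) + 98*762) = √((-2 + 4*(-516)²) + 98*762) = √((-2 + 4*266256) + 74676) = √((-2 + 1065024) + 74676) = √(1065022 + 74676) = √1139698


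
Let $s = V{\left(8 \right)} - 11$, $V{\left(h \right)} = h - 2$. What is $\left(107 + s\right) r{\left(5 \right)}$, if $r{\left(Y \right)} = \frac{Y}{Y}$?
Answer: $102$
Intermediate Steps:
$r{\left(Y \right)} = 1$
$V{\left(h \right)} = -2 + h$
$s = -5$ ($s = \left(-2 + 8\right) - 11 = 6 - 11 = -5$)
$\left(107 + s\right) r{\left(5 \right)} = \left(107 - 5\right) 1 = 102 \cdot 1 = 102$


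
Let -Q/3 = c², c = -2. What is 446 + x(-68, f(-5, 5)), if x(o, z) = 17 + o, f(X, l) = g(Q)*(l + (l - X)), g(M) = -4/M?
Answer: 395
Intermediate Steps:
Q = -12 (Q = -3*(-2)² = -3*4 = -12)
f(X, l) = -X/3 + 2*l/3 (f(X, l) = (-4/(-12))*(l + (l - X)) = (-4*(-1/12))*(-X + 2*l) = (-X + 2*l)/3 = -X/3 + 2*l/3)
446 + x(-68, f(-5, 5)) = 446 + (17 - 68) = 446 - 51 = 395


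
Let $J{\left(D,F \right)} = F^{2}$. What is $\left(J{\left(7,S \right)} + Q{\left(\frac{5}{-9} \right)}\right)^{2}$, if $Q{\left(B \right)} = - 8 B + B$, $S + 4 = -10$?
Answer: $\frac{3236401}{81} \approx 39956.0$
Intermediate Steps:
$S = -14$ ($S = -4 - 10 = -14$)
$Q{\left(B \right)} = - 7 B$
$\left(J{\left(7,S \right)} + Q{\left(\frac{5}{-9} \right)}\right)^{2} = \left(\left(-14\right)^{2} - 7 \frac{5}{-9}\right)^{2} = \left(196 - 7 \cdot 5 \left(- \frac{1}{9}\right)\right)^{2} = \left(196 - - \frac{35}{9}\right)^{2} = \left(196 + \frac{35}{9}\right)^{2} = \left(\frac{1799}{9}\right)^{2} = \frac{3236401}{81}$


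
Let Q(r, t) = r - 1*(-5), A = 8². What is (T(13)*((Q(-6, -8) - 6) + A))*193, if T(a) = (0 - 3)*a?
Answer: -429039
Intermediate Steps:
A = 64
Q(r, t) = 5 + r (Q(r, t) = r + 5 = 5 + r)
T(a) = -3*a
(T(13)*((Q(-6, -8) - 6) + A))*193 = ((-3*13)*(((5 - 6) - 6) + 64))*193 = -39*((-1 - 6) + 64)*193 = -39*(-7 + 64)*193 = -39*57*193 = -2223*193 = -429039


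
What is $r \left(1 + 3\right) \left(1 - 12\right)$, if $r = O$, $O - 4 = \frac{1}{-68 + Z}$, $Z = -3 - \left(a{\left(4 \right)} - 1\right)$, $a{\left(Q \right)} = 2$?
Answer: $- \frac{3157}{18} \approx -175.39$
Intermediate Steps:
$Z = -4$ ($Z = -3 - \left(2 - 1\right) = -3 - 1 = -4$)
$O = \frac{287}{72}$ ($O = 4 + \frac{1}{-68 - 4} = 4 + \frac{1}{-72} = 4 - \frac{1}{72} = \frac{287}{72} \approx 3.9861$)
$r = \frac{287}{72} \approx 3.9861$
$r \left(1 + 3\right) \left(1 - 12\right) = \frac{287 \left(1 + 3\right) \left(1 - 12\right)}{72} = \frac{287 \cdot 4 \left(-11\right)}{72} = \frac{287}{72} \left(-44\right) = - \frac{3157}{18}$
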